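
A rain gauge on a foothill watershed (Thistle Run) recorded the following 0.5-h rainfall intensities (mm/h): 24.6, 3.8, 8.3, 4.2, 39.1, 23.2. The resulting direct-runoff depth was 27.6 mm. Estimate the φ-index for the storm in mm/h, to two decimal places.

φ ≈ 10.57 mm/h

Only the 3 blocks with intensity above φ contribute runoff: 24.6, 39.1, 23.2 mm/h.
Σ(I−φ)·Δt = d  ⇒  (24.6+39.1+23.2 − 3φ)·0.5 = 27.6
φ = (86.90 − 27.6/0.5) / 3 = 10.57 mm/h.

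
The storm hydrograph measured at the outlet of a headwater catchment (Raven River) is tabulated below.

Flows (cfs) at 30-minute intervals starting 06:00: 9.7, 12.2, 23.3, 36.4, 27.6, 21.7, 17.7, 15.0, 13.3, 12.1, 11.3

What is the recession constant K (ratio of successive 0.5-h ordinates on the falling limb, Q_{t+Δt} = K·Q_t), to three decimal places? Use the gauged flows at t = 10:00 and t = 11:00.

Using the recession-limb readings at t = 10:00 and t = 11:00: Q falls from 13.3 to 11.3 cfs over 2 intervals.
K = (Q₂/Q₁)^(1/2) = (11.3/13.3)^(1/2) = 0.922.

K ≈ 0.922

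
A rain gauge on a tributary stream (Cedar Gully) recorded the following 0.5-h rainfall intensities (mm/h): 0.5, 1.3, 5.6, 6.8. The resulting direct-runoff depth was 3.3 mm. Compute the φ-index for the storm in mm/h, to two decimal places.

φ ≈ 2.90 mm/h

Only the 2 blocks with intensity above φ contribute runoff: 5.6, 6.8 mm/h.
Σ(I−φ)·Δt = d  ⇒  (5.6+6.8 − 2φ)·0.5 = 3.3
φ = (12.40 − 3.3/0.5) / 2 = 2.90 mm/h.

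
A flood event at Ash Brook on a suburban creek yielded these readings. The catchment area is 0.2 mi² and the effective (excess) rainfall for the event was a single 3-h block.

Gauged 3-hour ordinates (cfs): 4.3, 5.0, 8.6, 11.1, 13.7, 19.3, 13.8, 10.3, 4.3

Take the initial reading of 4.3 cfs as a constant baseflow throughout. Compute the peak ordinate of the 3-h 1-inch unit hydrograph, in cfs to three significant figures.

Direct runoff: 0.0, 0.7, 4.3, 6.8, 9.4, 15.0, 9.5, 6.0, 0.0 cfs; ΣQ_DR = 51.70 cfs, peak = 15.0 cfs.
Runoff depth d = ΣQ_DR·Δt / A = 51.70 × 10800 / (0.2 mi²) = 1.202 in.
The 1-inch UH is the DRH scaled by (1 in)/d, so U_p = 15.0 × 1/1.202 = 12.5 cfs.

U_p ≈ 12.5 cfs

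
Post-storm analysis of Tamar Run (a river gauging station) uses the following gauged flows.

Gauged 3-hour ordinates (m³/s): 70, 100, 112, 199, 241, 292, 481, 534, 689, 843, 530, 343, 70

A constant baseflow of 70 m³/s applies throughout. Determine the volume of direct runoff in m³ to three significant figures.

V ≈ 3.88 × 10^7 m³

Direct-runoff ordinates (Q − Q_b): 0.0, 30.0, 42.0, 129.0, 171.0, 222.0, 411.0, 464.0, 619.0, 773.0, 460.0, 273.0, 0.0 m³/s.
ΣQ_DR = 3594 m³/s.
With Δt = 3 h = 10800 s, V = ΣQ_DR · Δt = 3594 × 10800 = 3.88 × 10^7 m³.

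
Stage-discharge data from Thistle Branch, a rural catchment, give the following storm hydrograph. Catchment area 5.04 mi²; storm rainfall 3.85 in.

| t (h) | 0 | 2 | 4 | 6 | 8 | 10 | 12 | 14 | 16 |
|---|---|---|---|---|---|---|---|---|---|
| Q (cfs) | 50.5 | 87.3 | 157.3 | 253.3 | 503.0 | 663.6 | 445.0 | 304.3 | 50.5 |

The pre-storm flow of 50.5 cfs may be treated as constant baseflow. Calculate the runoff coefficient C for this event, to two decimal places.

C ≈ 0.33

ΣQ_DR = 2060 cfs; V = ΣQ_DR·Δt = 1.483 × 10^7 ft³.
Runoff depth d = V / A = 1.267 in.
C = d / P = 1.267 / 3.85 = 0.33.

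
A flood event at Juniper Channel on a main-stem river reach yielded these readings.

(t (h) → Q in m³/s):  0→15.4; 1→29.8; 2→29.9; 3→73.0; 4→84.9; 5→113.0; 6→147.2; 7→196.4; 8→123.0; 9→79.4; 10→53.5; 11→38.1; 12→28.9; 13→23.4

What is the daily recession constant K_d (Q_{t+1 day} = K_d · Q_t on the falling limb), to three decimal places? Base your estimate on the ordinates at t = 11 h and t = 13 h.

Between t = 11 h and t = 13 h the flow falls from 38.1 to 23.4 m³/s over 2×1 h = 2 h.
Per-interval ratio K = (23.4/38.1)^(1/2) = 0.7837; K_d = K^(24/1) = 0.003.

K_d ≈ 0.003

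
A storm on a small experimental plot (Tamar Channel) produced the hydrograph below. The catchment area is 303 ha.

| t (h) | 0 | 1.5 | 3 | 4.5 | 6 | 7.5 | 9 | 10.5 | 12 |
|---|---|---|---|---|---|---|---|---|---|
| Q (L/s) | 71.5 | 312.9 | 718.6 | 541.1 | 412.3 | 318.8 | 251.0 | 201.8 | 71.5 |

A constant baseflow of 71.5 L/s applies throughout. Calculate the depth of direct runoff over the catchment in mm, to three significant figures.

d ≈ 4.02 mm

Direct runoff: 0.0, 241.4, 647.1, 469.6, 340.8, 247.3, 179.5, 130.3, 0.0 L/s; ΣQ_DR = 2256 L/s.
V = ΣQ_DR · Δt = 2256 × 5400 s = 1.218 × 10^7 L.
Over A = 303 ha, depth = V / A = 4.02 mm.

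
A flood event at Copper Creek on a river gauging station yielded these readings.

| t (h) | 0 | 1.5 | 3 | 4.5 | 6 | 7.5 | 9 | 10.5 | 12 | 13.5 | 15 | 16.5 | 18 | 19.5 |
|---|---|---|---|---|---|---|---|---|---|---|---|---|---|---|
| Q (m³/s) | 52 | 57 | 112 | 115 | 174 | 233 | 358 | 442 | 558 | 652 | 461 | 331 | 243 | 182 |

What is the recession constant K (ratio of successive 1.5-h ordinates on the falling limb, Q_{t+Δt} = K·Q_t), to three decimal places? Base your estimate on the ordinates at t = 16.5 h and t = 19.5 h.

Using the recession-limb readings at t = 16.5 h and t = 19.5 h: Q falls from 331 to 182 m³/s over 2 intervals.
K = (Q₂/Q₁)^(1/2) = (182/331)^(1/2) = 0.742.

K ≈ 0.742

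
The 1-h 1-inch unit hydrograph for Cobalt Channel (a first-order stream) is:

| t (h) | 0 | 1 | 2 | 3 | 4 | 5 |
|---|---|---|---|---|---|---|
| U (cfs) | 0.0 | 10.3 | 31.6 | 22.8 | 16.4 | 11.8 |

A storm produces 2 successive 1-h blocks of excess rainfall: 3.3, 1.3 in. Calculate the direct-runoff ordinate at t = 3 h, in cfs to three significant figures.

Q ≈ 116 cfs

By discrete convolution, Q_j = Σ (P_i / 1 in) · U_{j−i}.
At t = 3 h (j=3): Q = (3.3/1)·22.8 + (1.3/1)·31.6 = 116 cfs.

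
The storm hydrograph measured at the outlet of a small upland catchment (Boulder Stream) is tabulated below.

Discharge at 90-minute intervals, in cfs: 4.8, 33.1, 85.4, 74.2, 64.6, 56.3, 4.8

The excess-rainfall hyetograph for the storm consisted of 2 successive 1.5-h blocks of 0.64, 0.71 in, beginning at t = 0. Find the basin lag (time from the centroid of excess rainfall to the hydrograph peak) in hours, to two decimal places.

Centroid of excess rainfall: t_c = Σ P_i·t̄_i / ΣP_i = 1.5389 h (block centres at 0.75, 2.25 h).
Hydrograph peak occurs at t = 3 h, so basin lag t_L = 3 − 1.5389 = 1.46 h.

t_L ≈ 1.46 h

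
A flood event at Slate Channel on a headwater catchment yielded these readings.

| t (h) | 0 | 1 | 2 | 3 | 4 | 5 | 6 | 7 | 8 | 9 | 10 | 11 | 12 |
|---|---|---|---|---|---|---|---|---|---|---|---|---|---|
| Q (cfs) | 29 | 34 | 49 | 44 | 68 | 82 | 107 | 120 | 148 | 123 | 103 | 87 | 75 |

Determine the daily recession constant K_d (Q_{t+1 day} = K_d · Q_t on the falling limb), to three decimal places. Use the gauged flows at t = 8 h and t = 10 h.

K_d ≈ 0.013

Between t = 8 h and t = 10 h the flow falls from 148 to 103 cfs over 2×1 h = 2 h.
Per-interval ratio K = (103/148)^(1/2) = 0.8342; K_d = K^(24/1) = 0.013.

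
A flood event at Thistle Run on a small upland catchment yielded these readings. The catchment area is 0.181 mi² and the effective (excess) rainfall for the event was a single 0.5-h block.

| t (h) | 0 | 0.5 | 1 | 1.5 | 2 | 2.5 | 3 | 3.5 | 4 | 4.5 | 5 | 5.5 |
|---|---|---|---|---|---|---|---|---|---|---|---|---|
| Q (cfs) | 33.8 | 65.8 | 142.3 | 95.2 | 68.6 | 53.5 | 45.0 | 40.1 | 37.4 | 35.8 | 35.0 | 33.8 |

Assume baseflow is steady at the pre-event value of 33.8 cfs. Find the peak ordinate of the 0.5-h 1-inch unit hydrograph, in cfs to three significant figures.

U_p ≈ 90.3 cfs

Direct runoff: 0.0, 32.0, 108.5, 61.4, 34.8, 19.7, 11.2, 6.3, 3.6, 2.0, 1.2, 0.0 cfs; ΣQ_DR = 280.7 cfs, peak = 108.5 cfs.
Runoff depth d = ΣQ_DR·Δt / A = 280.7 × 1800 / (0.181 mi²) = 1.202 in.
The 1-inch UH is the DRH scaled by (1 in)/d, so U_p = 108.5 × 1/1.202 = 90.3 cfs.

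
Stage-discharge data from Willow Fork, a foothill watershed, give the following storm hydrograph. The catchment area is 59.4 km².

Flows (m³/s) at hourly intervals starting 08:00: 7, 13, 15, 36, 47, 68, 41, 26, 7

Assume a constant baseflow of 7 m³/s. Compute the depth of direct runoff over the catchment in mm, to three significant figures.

d ≈ 11.9 mm

Direct runoff: 0.0, 6.0, 8.0, 29.0, 40.0, 61.0, 34.0, 19.0, 0.0 m³/s; ΣQ_DR = 197.0 m³/s.
V = ΣQ_DR · Δt = 197.0 × 3600 s = 7.092 × 10^5 m³.
Over A = 59.4 km², depth = V / A = 11.9 mm.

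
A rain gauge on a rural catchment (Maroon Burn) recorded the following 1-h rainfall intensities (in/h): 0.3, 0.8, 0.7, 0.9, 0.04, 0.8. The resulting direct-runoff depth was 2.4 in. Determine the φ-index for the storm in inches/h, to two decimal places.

φ ≈ 0.22 in/h

Only the 5 blocks with intensity above φ contribute runoff: 0.3, 0.8, 0.7, 0.9, 0.8 in/h.
Σ(I−φ)·Δt = d  ⇒  (0.3+0.8+0.7+0.9+0.8 − 5φ)·1 = 2.4
φ = (3.500 − 2.4/1) / 5 = 0.22 in/h.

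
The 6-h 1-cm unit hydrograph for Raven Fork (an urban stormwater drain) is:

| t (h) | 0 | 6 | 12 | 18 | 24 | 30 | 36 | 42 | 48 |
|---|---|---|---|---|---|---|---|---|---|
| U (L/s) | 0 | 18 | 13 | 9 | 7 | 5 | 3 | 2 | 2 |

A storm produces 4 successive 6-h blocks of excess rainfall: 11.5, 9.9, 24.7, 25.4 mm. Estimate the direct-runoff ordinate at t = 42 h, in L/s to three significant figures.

Q ≈ 35.4 L/s

By discrete convolution, Q_j = Σ (P_i / 10 mm) · U_{j−i}.
At t = 42 h (j=7): Q = (11.5/10)·2 + (9.9/10)·3 + (24.7/10)·5 + (25.4/10)·7 = 35.4 L/s.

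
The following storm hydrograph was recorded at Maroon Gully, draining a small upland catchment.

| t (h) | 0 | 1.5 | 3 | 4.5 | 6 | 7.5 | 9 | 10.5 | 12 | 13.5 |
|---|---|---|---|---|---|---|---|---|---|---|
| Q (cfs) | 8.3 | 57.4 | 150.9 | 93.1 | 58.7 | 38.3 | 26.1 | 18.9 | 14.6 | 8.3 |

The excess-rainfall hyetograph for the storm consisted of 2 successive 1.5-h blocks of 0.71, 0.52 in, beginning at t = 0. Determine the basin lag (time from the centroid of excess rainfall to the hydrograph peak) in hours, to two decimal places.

Centroid of excess rainfall: t_c = Σ P_i·t̄_i / ΣP_i = 1.3841 h (block centres at 0.75, 2.25 h).
Hydrograph peak occurs at t = 3 h, so basin lag t_L = 3 − 1.3841 = 1.62 h.

t_L ≈ 1.62 h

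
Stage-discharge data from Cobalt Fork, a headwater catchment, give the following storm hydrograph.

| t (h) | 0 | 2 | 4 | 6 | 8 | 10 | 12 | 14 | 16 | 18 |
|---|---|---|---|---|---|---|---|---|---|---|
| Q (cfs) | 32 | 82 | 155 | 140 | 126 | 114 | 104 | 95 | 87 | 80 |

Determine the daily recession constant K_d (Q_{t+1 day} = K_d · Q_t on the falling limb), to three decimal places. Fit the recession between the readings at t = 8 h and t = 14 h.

Between t = 8 h and t = 14 h the flow falls from 126 to 95 cfs over 3×2 h = 6 h.
Per-interval ratio K = (95/126)^(1/3) = 0.9102; K_d = K^(24/2) = 0.323.

K_d ≈ 0.323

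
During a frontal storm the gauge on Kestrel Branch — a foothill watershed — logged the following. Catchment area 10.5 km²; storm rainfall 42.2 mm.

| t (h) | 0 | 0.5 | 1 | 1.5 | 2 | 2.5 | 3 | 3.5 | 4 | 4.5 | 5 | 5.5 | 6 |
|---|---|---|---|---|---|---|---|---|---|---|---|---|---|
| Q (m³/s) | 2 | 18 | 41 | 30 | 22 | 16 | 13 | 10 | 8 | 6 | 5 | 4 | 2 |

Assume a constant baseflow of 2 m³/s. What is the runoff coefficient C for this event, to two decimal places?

ΣQ_DR = 151.0 m³/s; V = ΣQ_DR·Δt = 2.718 × 10^5 m³.
Runoff depth d = V / A = 25.89 mm.
C = d / P = 25.89 / 42.2 = 0.61.

C ≈ 0.61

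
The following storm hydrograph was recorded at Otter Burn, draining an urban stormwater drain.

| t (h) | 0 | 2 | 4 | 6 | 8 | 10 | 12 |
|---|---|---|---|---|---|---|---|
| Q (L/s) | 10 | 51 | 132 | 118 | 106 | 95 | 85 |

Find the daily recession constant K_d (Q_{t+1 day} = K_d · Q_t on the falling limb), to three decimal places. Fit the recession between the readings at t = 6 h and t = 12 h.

K_d ≈ 0.269

Between t = 6 h and t = 12 h the flow falls from 118 to 85 L/s over 3×2 h = 6 h.
Per-interval ratio K = (85/118)^(1/3) = 0.8964; K_d = K^(24/2) = 0.269.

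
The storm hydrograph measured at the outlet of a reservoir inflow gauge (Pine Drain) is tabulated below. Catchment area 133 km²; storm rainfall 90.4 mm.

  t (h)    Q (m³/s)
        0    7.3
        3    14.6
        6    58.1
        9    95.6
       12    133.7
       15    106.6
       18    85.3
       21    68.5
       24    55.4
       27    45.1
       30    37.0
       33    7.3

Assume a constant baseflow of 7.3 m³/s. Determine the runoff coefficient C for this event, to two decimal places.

ΣQ_DR = 626.9 m³/s; V = ΣQ_DR·Δt = 6.771 × 10^6 m³.
Runoff depth d = V / A = 50.91 mm.
C = d / P = 50.91 / 90.4 = 0.56.

C ≈ 0.56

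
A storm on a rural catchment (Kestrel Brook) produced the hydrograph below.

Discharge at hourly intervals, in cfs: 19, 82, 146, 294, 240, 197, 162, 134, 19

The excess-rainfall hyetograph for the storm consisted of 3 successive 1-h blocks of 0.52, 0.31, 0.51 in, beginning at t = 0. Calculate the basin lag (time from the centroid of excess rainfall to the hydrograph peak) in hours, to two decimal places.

Centroid of excess rainfall: t_c = Σ P_i·t̄_i / ΣP_i = 1.4925 h (block centres at 0.5, 1.5, 2.5 h).
Hydrograph peak occurs at t = 3 h, so basin lag t_L = 3 − 1.4925 = 1.51 h.

t_L ≈ 1.51 h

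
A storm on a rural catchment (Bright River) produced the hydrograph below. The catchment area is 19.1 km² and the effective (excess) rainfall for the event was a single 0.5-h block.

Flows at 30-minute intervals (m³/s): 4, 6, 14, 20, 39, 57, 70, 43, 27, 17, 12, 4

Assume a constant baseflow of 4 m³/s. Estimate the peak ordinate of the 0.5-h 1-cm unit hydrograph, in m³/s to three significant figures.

Direct runoff: 0.0, 2.0, 10.0, 16.0, 35.0, 53.0, 66.0, 39.0, 23.0, 13.0, 8.0, 0.0 m³/s; ΣQ_DR = 265.0 m³/s, peak = 66.0 m³/s.
Runoff depth d = ΣQ_DR·Δt / A = 265.0 × 1800 / (19.1 km²) = 24.97 mm.
The 1-cm UH is the DRH scaled by (10 mm)/d, so U_p = 66.0 × 10/24.97 = 26.4 m³/s.

U_p ≈ 26.4 m³/s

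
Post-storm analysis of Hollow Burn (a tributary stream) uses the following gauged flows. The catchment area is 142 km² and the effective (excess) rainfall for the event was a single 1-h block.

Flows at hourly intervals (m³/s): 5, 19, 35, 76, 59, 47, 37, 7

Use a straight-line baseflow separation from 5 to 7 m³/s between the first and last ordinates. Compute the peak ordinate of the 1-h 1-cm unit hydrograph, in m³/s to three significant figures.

U_p ≈ 117 m³/s

Direct runoff: 0.00, 13.71, 29.43, 70.14, 52.86, 40.57, 30.29, 0.00 m³/s; ΣQ_DR = 237.0 m³/s, peak = 70.14 m³/s.
Runoff depth d = ΣQ_DR·Δt / A = 237.0 × 3600 / (142 km²) = 6.008 mm.
The 1-cm UH is the DRH scaled by (10 mm)/d, so U_p = 70.14 × 10/6.008 = 117 m³/s.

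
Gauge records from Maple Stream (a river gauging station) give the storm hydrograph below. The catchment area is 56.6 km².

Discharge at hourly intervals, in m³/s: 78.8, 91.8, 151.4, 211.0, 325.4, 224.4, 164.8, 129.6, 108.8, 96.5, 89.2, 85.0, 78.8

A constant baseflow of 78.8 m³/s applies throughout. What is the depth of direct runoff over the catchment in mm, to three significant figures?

Direct runoff: 0.0, 13.0, 72.6, 132.2, 246.6, 145.6, 86.0, 50.8, 30.0, 17.7, 10.4, 6.2, 0.0 m³/s; ΣQ_DR = 811.1 m³/s.
V = ΣQ_DR · Δt = 811.1 × 3600 s = 2.920 × 10^6 m³.
Over A = 56.6 km², depth = V / A = 51.6 mm.

d ≈ 51.6 mm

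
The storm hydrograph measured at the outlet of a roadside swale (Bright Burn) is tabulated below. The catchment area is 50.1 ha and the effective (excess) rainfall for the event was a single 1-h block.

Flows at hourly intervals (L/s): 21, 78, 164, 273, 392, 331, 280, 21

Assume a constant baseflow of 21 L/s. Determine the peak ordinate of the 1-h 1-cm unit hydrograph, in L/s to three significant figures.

Direct runoff: 0.0, 57.0, 143.0, 252.0, 371.0, 310.0, 259.0, 0.0 L/s; ΣQ_DR = 1392 L/s, peak = 371.0 L/s.
Runoff depth d = ΣQ_DR·Δt / A = 1392 × 3600 / (50.1 ha) = 10.00 mm.
The 1-cm UH is the DRH scaled by (10 mm)/d, so U_p = 371.0 × 10/10.00 = 371 L/s.

U_p ≈ 371 L/s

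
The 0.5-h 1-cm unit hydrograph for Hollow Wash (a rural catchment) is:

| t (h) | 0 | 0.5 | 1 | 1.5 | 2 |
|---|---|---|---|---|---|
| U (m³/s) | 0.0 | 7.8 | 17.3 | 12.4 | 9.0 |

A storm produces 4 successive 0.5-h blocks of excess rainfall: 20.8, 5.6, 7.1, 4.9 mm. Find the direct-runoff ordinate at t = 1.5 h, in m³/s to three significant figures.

Q ≈ 41.0 m³/s

By discrete convolution, Q_j = Σ (P_i / 10 mm) · U_{j−i}.
At t = 1.5 h (j=3): Q = (20.8/10)·12.4 + (5.6/10)·17.3 + (7.1/10)·7.8 + (4.9/10)·0.0 = 41.0 m³/s.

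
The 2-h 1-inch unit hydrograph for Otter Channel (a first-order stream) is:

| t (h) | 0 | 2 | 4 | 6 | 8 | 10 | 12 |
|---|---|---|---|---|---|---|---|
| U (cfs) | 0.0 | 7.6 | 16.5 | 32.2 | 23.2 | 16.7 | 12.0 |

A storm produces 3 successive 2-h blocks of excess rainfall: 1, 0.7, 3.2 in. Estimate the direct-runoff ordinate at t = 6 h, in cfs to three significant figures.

By discrete convolution, Q_j = Σ (P_i / 1 in) · U_{j−i}.
At t = 6 h (j=3): Q = (1/1)·32.2 + (0.7/1)·16.5 + (3.2/1)·7.6 = 68.1 cfs.

Q ≈ 68.1 cfs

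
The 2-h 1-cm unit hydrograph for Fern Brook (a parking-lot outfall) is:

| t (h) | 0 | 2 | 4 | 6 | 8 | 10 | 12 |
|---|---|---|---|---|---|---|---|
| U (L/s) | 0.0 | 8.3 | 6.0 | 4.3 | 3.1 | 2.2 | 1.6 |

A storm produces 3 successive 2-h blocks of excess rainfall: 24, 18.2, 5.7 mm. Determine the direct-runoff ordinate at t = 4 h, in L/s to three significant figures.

Q ≈ 29.5 L/s

By discrete convolution, Q_j = Σ (P_i / 10 mm) · U_{j−i}.
At t = 4 h (j=2): Q = (24/10)·6.0 + (18.2/10)·8.3 + (5.7/10)·0.0 = 29.5 L/s.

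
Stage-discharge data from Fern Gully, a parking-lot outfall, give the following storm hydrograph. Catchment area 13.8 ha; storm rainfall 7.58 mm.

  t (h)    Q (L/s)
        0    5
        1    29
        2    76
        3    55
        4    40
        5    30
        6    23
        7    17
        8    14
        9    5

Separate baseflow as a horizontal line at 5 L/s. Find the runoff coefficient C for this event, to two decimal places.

C ≈ 0.84

ΣQ_DR = 244.0 L/s; V = ΣQ_DR·Δt = 8.784 × 10^5 L.
Runoff depth d = V / A = 6.365 mm.
C = d / P = 6.365 / 7.58 = 0.84.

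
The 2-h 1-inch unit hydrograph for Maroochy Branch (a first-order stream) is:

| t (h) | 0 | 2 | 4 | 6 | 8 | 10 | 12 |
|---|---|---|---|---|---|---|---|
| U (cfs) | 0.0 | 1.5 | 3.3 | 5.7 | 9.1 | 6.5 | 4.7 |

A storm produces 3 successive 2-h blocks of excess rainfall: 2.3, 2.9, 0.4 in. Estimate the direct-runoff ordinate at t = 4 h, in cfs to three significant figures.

Q ≈ 11.9 cfs

By discrete convolution, Q_j = Σ (P_i / 1 in) · U_{j−i}.
At t = 4 h (j=2): Q = (2.3/1)·3.3 + (2.9/1)·1.5 + (0.4/1)·0.0 = 11.9 cfs.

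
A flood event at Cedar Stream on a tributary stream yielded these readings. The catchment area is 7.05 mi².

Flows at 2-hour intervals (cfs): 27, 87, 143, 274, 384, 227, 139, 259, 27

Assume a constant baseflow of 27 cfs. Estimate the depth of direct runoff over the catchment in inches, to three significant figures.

Direct runoff: 0.0, 60.0, 116.0, 247.0, 357.0, 200.0, 112.0, 232.0, 0.0 cfs; ΣQ_DR = 1324 cfs.
V = ΣQ_DR · Δt = 1324 × 7200 s = 9.533 × 10^6 ft³.
Over A = 7.05 mi², depth = V / A = 0.582 in.

d ≈ 0.582 in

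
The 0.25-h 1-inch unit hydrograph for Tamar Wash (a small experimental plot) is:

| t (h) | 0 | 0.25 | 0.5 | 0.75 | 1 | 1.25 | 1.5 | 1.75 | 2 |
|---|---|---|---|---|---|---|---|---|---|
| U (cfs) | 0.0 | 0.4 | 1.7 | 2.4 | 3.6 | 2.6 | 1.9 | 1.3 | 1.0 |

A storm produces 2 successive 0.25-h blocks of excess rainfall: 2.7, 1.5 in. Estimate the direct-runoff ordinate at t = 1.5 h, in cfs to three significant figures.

Q ≈ 9.03 cfs

By discrete convolution, Q_j = Σ (P_i / 1 in) · U_{j−i}.
At t = 1.5 h (j=6): Q = (2.7/1)·1.9 + (1.5/1)·2.6 = 9.03 cfs.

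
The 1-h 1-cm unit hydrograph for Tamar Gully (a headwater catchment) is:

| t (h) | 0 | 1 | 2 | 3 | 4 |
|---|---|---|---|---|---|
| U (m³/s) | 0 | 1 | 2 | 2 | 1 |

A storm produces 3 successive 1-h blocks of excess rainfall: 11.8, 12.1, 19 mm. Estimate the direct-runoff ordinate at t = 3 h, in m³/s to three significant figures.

Q ≈ 6.68 m³/s

By discrete convolution, Q_j = Σ (P_i / 10 mm) · U_{j−i}.
At t = 3 h (j=3): Q = (11.8/10)·2 + (12.1/10)·2 + (19/10)·1 = 6.68 m³/s.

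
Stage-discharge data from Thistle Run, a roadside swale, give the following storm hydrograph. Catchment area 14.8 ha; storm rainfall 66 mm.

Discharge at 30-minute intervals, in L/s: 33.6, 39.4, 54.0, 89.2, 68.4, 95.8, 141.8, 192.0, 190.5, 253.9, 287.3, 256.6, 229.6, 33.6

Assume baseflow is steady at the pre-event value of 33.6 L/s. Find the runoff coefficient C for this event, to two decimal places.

C ≈ 0.28

ΣQ_DR = 1495 L/s; V = ΣQ_DR·Δt = 2.692 × 10^6 L.
Runoff depth d = V / A = 18.19 mm.
C = d / P = 18.19 / 66 = 0.28.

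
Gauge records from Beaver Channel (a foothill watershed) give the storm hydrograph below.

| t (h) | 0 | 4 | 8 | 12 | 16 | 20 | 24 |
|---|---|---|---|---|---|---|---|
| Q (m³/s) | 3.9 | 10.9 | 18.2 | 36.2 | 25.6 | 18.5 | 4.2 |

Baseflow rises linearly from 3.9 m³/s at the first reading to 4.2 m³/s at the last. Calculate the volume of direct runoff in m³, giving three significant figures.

Direct-runoff ordinates (Q − Q_b): 0.00, 6.95, 14.20, 32.15, 21.50, 14.35, 0.00 m³/s.
ΣQ_DR = 89.15 m³/s.
With Δt = 4 h = 14400 s, V = ΣQ_DR · Δt = 89.15 × 14400 = 1.28 × 10^6 m³.

V ≈ 1.28 × 10^6 m³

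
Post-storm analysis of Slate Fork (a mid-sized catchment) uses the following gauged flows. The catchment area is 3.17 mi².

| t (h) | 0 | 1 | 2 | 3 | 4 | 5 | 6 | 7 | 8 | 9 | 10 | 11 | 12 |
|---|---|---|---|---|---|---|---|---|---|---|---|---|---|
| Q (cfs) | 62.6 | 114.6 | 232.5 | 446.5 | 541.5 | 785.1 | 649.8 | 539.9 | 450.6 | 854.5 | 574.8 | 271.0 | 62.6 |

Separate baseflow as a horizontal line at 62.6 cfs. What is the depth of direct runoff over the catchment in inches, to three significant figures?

d ≈ 2.33 in

Direct runoff: 0.0, 52.0, 169.9, 383.9, 478.9, 722.5, 587.2, 477.3, 388.0, 791.9, 512.2, 208.4, 0.0 cfs; ΣQ_DR = 4772 cfs.
V = ΣQ_DR · Δt = 4772 × 3600 s = 1.718 × 10^7 ft³.
Over A = 3.17 mi², depth = V / A = 2.33 in.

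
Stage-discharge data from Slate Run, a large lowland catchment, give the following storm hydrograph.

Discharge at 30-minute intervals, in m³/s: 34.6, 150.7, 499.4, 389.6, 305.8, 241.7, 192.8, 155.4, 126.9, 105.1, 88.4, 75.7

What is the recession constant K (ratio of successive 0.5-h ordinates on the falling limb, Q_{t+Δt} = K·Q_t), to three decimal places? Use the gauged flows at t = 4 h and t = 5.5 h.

K ≈ 0.842

Using the recession-limb readings at t = 4 h and t = 5.5 h: Q falls from 126.9 to 75.7 m³/s over 3 intervals.
K = (Q₂/Q₁)^(1/3) = (75.7/126.9)^(1/3) = 0.842.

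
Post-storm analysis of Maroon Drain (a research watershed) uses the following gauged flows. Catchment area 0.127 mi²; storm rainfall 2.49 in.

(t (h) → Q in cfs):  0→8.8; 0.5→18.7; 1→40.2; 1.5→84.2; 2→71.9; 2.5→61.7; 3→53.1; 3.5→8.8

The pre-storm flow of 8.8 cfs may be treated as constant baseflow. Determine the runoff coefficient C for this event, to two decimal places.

C ≈ 0.68

ΣQ_DR = 277.0 cfs; V = ΣQ_DR·Δt = 4.986 × 10^5 ft³.
Runoff depth d = V / A = 1.690 in.
C = d / P = 1.690 / 2.49 = 0.68.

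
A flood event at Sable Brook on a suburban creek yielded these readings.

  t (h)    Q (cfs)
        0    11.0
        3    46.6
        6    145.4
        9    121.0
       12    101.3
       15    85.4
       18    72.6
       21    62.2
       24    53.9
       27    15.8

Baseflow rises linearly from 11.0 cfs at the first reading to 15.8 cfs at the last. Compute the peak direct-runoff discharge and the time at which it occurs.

Q_p = 133.33 cfs at t = 6 h

Subtracting baseflow gives direct-runoff ordinates: 0.00, 35.07, 133.33, 108.40, 88.17, 71.73, 58.40, 47.47, 38.63, 0.00 cfs.
The maximum is 133.33 cfs, occurring at the reading for t = 6 h.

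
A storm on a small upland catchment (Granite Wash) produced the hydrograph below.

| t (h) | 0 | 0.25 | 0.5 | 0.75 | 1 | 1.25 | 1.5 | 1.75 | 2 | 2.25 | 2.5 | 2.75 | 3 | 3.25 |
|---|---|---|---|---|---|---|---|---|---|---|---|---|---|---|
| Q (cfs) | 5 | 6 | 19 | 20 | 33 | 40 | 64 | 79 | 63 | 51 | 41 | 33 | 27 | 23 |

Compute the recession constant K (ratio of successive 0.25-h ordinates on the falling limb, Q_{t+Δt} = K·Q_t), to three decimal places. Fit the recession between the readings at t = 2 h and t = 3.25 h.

K ≈ 0.817

Using the recession-limb readings at t = 2 h and t = 3.25 h: Q falls from 63 to 23 cfs over 5 intervals.
K = (Q₂/Q₁)^(1/5) = (23/63)^(1/5) = 0.817.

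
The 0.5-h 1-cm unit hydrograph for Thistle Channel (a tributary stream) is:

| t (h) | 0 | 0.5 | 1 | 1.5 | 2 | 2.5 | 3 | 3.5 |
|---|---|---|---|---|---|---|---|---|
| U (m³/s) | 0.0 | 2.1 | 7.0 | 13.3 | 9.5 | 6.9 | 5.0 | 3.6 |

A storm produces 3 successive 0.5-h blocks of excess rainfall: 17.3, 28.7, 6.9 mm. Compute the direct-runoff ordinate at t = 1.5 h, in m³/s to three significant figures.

By discrete convolution, Q_j = Σ (P_i / 10 mm) · U_{j−i}.
At t = 1.5 h (j=3): Q = (17.3/10)·13.3 + (28.7/10)·7.0 + (6.9/10)·2.1 = 44.5 m³/s.

Q ≈ 44.5 m³/s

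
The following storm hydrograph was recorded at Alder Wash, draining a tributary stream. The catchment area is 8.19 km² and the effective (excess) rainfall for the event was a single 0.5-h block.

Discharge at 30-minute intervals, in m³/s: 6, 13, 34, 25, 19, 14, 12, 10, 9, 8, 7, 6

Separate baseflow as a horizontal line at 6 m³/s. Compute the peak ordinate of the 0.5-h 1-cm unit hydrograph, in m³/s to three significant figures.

U_p ≈ 14.0 m³/s

Direct runoff: 0.0, 7.0, 28.0, 19.0, 13.0, 8.0, 6.0, 4.0, 3.0, 2.0, 1.0, 0.0 m³/s; ΣQ_DR = 91.00 m³/s, peak = 28.0 m³/s.
Runoff depth d = ΣQ_DR·Δt / A = 91.00 × 1800 / (8.19 km²) = 20.00 mm.
The 1-cm UH is the DRH scaled by (10 mm)/d, so U_p = 28.0 × 10/20.00 = 14.0 m³/s.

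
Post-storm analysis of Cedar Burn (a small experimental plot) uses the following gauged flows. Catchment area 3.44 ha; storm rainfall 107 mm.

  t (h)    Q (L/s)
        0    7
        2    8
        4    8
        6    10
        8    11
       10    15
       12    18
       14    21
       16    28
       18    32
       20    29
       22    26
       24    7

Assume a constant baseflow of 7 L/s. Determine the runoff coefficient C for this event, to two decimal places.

C ≈ 0.25

ΣQ_DR = 129.0 L/s; V = ΣQ_DR·Δt = 9.288 × 10^5 L.
Runoff depth d = V / A = 27.00 mm.
C = d / P = 27.00 / 107 = 0.25.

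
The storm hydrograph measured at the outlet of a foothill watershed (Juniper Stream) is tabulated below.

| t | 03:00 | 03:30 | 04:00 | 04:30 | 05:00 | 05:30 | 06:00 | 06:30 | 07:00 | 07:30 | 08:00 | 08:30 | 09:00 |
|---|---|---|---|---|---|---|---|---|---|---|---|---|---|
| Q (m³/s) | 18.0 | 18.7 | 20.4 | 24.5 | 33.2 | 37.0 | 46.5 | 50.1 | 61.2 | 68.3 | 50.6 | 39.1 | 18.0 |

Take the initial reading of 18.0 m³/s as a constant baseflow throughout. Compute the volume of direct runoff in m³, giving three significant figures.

V ≈ 4.53 × 10^5 m³

Direct-runoff ordinates (Q − Q_b): 0.0, 0.7, 2.4, 6.5, 15.2, 19.0, 28.5, 32.1, 43.2, 50.3, 32.6, 21.1, 0.0 m³/s.
ΣQ_DR = 251.6 m³/s.
With Δt = 0.5 h = 1800 s, V = ΣQ_DR · Δt = 251.6 × 1800 = 4.53 × 10^5 m³.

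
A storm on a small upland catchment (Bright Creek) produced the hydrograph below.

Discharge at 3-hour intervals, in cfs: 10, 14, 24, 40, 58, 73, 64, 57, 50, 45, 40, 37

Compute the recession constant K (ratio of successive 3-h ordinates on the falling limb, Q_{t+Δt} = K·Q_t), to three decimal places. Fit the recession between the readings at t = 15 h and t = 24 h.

K ≈ 0.881

Using the recession-limb readings at t = 15 h and t = 24 h: Q falls from 73 to 50 cfs over 3 intervals.
K = (Q₂/Q₁)^(1/3) = (50/73)^(1/3) = 0.881.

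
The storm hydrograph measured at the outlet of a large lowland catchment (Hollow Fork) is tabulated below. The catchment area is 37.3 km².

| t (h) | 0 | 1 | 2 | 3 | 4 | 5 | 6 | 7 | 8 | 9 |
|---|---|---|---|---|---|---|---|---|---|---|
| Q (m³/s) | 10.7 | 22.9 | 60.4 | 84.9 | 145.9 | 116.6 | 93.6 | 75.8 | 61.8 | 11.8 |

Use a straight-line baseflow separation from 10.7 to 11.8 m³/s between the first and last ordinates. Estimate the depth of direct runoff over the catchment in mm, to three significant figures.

d ≈ 55.2 mm

Direct runoff: 0.00, 12.08, 49.46, 73.83, 134.71, 105.29, 82.17, 64.24, 50.12, 0.00 m³/s; ΣQ_DR = 571.9 m³/s.
V = ΣQ_DR · Δt = 571.9 × 3600 s = 2.059 × 10^6 m³.
Over A = 37.3 km², depth = V / A = 55.2 mm.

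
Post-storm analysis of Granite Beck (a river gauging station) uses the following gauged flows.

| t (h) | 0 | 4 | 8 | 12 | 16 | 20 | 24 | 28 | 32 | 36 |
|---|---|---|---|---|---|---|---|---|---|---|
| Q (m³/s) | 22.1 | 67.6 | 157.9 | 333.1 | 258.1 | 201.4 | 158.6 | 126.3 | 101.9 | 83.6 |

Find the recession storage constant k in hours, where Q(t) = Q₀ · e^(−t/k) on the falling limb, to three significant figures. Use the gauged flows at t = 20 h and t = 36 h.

k ≈ 18.2 h

On the falling limb, Q drops from 201.4 to 83.6 m³/s between t = 20 h and t = 36 h (Δt = 16 h).
k = −Δt / ln(Q₂/Q₁) = −16 / ln(83.6/201.4) = 18.2 h.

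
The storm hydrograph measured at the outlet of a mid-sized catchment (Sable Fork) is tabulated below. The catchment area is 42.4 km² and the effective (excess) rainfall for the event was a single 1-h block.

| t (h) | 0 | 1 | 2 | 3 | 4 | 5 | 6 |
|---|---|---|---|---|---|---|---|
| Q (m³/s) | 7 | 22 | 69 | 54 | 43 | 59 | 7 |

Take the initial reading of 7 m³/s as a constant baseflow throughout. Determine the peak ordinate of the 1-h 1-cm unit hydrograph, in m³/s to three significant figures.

Direct runoff: 0.0, 15.0, 62.0, 47.0, 36.0, 52.0, 0.0 m³/s; ΣQ_DR = 212.0 m³/s, peak = 62.0 m³/s.
Runoff depth d = ΣQ_DR·Δt / A = 212.0 × 3600 / (42.4 km²) = 18.00 mm.
The 1-cm UH is the DRH scaled by (10 mm)/d, so U_p = 62.0 × 10/18.00 = 34.4 m³/s.

U_p ≈ 34.4 m³/s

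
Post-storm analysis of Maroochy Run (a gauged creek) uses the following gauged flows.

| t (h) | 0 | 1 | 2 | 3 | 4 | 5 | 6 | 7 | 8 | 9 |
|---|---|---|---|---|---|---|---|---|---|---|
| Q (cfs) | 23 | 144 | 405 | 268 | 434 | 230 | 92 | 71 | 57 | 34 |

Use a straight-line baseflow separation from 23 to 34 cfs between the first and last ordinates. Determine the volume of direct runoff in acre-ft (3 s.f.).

Direct-runoff ordinates (Q − Q_b): 0.00, 119.78, 379.56, 241.33, 406.11, 200.89, 61.67, 39.44, 24.22, 0.00 cfs.
ΣQ_DR = 1473 cfs.
With Δt = 1 h = 3600 s, V = ΣQ_DR · Δt = 1473 × 3600 = 5.30 × 10^6 ft³ = 122 acre-ft.

V ≈ 122 acre-ft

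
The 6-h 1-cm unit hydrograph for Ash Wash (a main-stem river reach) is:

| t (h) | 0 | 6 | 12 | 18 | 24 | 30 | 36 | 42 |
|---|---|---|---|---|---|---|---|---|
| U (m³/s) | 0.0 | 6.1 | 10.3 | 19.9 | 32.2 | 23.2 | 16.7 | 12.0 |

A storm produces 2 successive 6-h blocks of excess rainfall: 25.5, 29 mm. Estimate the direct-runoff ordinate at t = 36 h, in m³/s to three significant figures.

By discrete convolution, Q_j = Σ (P_i / 10 mm) · U_{j−i}.
At t = 36 h (j=6): Q = (25.5/10)·16.7 + (29/10)·23.2 = 110 m³/s.

Q ≈ 110 m³/s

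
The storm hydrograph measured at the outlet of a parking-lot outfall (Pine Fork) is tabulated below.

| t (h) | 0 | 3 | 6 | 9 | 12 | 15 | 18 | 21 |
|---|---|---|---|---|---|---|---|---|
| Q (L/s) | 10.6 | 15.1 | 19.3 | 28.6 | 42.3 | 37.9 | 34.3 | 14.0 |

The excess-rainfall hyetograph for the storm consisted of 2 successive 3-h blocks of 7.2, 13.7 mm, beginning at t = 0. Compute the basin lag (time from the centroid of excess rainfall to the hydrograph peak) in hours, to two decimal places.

t_L ≈ 8.53 h

Centroid of excess rainfall: t_c = Σ P_i·t̄_i / ΣP_i = 3.4665 h (block centres at 1.5, 4.5 h).
Hydrograph peak occurs at t = 12 h, so basin lag t_L = 12 − 3.4665 = 8.53 h.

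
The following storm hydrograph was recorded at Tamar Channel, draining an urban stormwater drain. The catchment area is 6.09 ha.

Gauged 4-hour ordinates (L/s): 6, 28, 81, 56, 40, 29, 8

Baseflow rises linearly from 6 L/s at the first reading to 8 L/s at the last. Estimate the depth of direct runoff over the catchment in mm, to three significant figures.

Direct runoff: 0.00, 21.67, 74.33, 49.00, 32.67, 21.33, 0.00 L/s; ΣQ_DR = 199.0 L/s.
V = ΣQ_DR · Δt = 199.0 × 14400 s = 2.866 × 10^6 L.
Over A = 6.09 ha, depth = V / A = 47.1 mm.

d ≈ 47.1 mm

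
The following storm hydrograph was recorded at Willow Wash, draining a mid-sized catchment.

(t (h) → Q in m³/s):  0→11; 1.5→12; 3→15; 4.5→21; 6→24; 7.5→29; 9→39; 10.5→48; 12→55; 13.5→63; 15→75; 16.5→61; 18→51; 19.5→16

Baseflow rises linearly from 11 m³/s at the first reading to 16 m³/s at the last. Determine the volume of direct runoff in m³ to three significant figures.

Direct-runoff ordinates (Q − Q_b): 0.00, 0.62, 3.23, 8.85, 11.46, 16.08, 25.69, 34.31, 40.92, 48.54, 60.15, 45.77, 35.38, 0.00 m³/s.
ΣQ_DR = 331.0 m³/s.
With Δt = 1.5 h = 5400 s, V = ΣQ_DR · Δt = 331.0 × 5400 = 1.79 × 10^6 m³.

V ≈ 1.79 × 10^6 m³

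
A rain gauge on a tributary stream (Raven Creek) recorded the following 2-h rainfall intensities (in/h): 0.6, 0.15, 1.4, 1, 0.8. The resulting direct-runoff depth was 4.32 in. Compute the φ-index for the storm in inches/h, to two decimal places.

φ ≈ 0.41 in/h

Only the 4 blocks with intensity above φ contribute runoff: 0.6, 1.4, 1, 0.8 in/h.
Σ(I−φ)·Δt = d  ⇒  (0.6+1.4+1+0.8 − 4φ)·2 = 4.32
φ = (3.800 − 4.32/2) / 4 = 0.41 in/h.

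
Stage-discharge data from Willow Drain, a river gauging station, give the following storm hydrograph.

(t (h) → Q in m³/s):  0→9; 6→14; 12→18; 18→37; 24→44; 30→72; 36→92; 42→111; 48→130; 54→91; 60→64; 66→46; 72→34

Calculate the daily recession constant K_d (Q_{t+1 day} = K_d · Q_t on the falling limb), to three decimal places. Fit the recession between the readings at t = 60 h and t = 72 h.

K_d ≈ 0.282

Between t = 60 h and t = 72 h the flow falls from 64 to 34 m³/s over 2×6 h = 12 h.
Per-interval ratio K = (34/64)^(1/2) = 0.7289; K_d = K^(24/6) = 0.282.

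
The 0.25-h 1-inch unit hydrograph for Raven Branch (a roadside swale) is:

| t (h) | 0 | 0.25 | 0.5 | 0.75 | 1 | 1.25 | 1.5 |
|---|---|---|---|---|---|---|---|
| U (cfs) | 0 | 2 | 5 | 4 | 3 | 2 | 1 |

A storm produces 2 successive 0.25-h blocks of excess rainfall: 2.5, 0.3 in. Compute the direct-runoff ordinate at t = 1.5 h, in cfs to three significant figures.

Q ≈ 3.10 cfs

By discrete convolution, Q_j = Σ (P_i / 1 in) · U_{j−i}.
At t = 1.5 h (j=6): Q = (2.5/1)·1 + (0.3/1)·2 = 3.10 cfs.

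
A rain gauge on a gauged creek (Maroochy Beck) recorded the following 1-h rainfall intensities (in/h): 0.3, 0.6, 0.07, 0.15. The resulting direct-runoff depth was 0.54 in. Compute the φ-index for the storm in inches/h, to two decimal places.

Only the 2 blocks with intensity above φ contribute runoff: 0.3, 0.6 in/h.
Σ(I−φ)·Δt = d  ⇒  (0.3+0.6 − 2φ)·1 = 0.54
φ = (0.9000 − 0.54/1) / 2 = 0.18 in/h.

φ ≈ 0.18 in/h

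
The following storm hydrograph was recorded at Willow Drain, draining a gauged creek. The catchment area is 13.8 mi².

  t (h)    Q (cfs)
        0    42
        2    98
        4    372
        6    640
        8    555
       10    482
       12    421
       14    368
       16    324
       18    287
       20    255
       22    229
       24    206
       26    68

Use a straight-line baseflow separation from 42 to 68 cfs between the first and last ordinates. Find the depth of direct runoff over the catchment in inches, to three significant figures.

Direct runoff: 0.00, 54.00, 326.00, 592.00, 505.00, 430.00, 367.00, 312.00, 266.00, 227.00, 193.00, 165.00, 140.00, 0.00 cfs; ΣQ_DR = 3577 cfs.
V = ΣQ_DR · Δt = 3577 × 7200 s = 2.575 × 10^7 ft³.
Over A = 13.8 mi², depth = V / A = 0.803 in.

d ≈ 0.803 in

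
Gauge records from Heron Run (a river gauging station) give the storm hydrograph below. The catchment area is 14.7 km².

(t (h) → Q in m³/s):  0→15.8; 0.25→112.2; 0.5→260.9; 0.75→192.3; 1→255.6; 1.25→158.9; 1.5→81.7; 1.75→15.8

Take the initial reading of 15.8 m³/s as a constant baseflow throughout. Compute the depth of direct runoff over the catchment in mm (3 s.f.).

d ≈ 59.2 mm

Direct runoff: 0.0, 96.4, 245.1, 176.5, 239.8, 143.1, 65.9, 0.0 m³/s; ΣQ_DR = 966.8 m³/s.
V = ΣQ_DR · Δt = 966.8 × 900 s = 8.701 × 10^5 m³.
Over A = 14.7 km², depth = V / A = 59.2 mm.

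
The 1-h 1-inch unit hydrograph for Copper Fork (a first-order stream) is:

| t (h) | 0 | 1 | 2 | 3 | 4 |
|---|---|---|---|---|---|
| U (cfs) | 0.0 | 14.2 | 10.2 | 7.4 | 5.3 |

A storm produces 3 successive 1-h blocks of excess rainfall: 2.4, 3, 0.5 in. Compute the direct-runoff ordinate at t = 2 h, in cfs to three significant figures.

Q ≈ 67.1 cfs

By discrete convolution, Q_j = Σ (P_i / 1 in) · U_{j−i}.
At t = 2 h (j=2): Q = (2.4/1)·10.2 + (3/1)·14.2 + (0.5/1)·0.0 = 67.1 cfs.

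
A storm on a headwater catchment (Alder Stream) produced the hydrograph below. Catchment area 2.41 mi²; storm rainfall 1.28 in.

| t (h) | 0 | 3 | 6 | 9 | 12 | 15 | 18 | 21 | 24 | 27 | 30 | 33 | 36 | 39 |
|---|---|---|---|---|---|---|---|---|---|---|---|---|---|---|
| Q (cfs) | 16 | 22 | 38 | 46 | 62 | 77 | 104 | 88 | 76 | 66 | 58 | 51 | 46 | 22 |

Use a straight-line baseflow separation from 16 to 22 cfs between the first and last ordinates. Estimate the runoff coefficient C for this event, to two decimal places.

ΣQ_DR = 506.0 cfs; V = ΣQ_DR·Δt = 5.465 × 10^6 ft³.
Runoff depth d = V / A = 0.9760 in.
C = d / P = 0.9760 / 1.28 = 0.76.

C ≈ 0.76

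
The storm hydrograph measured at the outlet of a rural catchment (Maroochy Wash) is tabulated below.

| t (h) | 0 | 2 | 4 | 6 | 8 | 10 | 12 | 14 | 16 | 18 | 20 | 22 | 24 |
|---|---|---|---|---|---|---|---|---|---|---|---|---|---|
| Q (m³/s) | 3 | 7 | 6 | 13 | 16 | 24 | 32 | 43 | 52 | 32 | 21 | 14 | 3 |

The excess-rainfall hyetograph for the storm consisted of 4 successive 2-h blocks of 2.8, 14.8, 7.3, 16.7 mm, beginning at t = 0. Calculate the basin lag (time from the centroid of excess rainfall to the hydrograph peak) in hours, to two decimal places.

t_L ≈ 11.18 h

Centroid of excess rainfall: t_c = Σ P_i·t̄_i / ΣP_i = 4.8221 h (block centres at 1, 3, 5, 7 h).
Hydrograph peak occurs at t = 16 h, so basin lag t_L = 16 − 4.8221 = 11.18 h.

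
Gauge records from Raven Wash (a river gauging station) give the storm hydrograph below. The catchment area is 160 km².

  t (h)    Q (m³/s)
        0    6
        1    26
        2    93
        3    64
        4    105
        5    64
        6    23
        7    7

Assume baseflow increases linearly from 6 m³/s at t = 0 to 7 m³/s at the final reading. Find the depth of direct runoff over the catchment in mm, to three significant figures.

Direct runoff: 0.00, 19.86, 86.71, 57.57, 98.43, 57.29, 16.14, 0.00 m³/s; ΣQ_DR = 336.0 m³/s.
V = ΣQ_DR · Δt = 336.0 × 3600 s = 1.210 × 10^6 m³.
Over A = 160 km², depth = V / A = 7.56 mm.

d ≈ 7.56 mm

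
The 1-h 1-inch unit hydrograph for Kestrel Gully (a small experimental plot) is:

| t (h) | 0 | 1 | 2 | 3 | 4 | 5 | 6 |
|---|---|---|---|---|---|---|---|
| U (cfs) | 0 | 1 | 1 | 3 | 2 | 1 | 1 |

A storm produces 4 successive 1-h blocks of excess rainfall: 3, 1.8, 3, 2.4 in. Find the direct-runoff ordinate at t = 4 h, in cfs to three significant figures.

Q ≈ 16.8 cfs

By discrete convolution, Q_j = Σ (P_i / 1 in) · U_{j−i}.
At t = 4 h (j=4): Q = (3/1)·2 + (1.8/1)·3 + (3/1)·1 + (2.4/1)·1 = 16.8 cfs.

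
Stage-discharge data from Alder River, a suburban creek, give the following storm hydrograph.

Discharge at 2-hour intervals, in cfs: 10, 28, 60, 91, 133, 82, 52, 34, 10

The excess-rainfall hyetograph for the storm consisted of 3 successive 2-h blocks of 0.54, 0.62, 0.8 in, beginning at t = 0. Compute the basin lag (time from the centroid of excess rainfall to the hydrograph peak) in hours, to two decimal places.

t_L ≈ 4.73 h

Centroid of excess rainfall: t_c = Σ P_i·t̄_i / ΣP_i = 3.2653 h (block centres at 1, 3, 5 h).
Hydrograph peak occurs at t = 8 h, so basin lag t_L = 8 − 3.2653 = 4.73 h.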